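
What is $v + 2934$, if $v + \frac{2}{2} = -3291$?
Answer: $-358$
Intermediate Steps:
$v = -3292$ ($v = -1 - 3291 = -3292$)
$v + 2934 = -3292 + 2934 = -358$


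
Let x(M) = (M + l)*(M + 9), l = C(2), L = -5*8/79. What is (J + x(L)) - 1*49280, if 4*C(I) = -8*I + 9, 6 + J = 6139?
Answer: -1077600131/24964 ≈ -43166.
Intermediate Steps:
L = -40/79 (L = -40*1/79 = -40/79 ≈ -0.50633)
J = 6133 (J = -6 + 6139 = 6133)
C(I) = 9/4 - 2*I (C(I) = (-8*I + 9)/4 = (9 - 8*I)/4 = 9/4 - 2*I)
l = -7/4 (l = 9/4 - 2*2 = 9/4 - 4 = -7/4 ≈ -1.7500)
x(M) = (9 + M)*(-7/4 + M) (x(M) = (M - 7/4)*(M + 9) = (-7/4 + M)*(9 + M) = (9 + M)*(-7/4 + M))
(J + x(L)) - 1*49280 = (6133 + (-63/4 + (-40/79)² + (29/4)*(-40/79))) - 1*49280 = (6133 + (-63/4 + 1600/6241 - 290/79)) - 49280 = (6133 - 478423/24964) - 49280 = 152625789/24964 - 49280 = -1077600131/24964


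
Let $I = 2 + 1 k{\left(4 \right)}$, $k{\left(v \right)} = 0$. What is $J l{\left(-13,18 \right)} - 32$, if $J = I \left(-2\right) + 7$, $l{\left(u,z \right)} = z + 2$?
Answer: $28$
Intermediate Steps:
$I = 2$ ($I = 2 + 1 \cdot 0 = 2 + 0 = 2$)
$l{\left(u,z \right)} = 2 + z$
$J = 3$ ($J = 2 \left(-2\right) + 7 = -4 + 7 = 3$)
$J l{\left(-13,18 \right)} - 32 = 3 \left(2 + 18\right) - 32 = 3 \cdot 20 - 32 = 60 - 32 = 28$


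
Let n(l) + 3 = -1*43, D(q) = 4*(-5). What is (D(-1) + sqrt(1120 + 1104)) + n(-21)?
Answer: -66 + 4*sqrt(139) ≈ -18.841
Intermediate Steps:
D(q) = -20
n(l) = -46 (n(l) = -3 - 1*43 = -3 - 43 = -46)
(D(-1) + sqrt(1120 + 1104)) + n(-21) = (-20 + sqrt(1120 + 1104)) - 46 = (-20 + sqrt(2224)) - 46 = (-20 + 4*sqrt(139)) - 46 = -66 + 4*sqrt(139)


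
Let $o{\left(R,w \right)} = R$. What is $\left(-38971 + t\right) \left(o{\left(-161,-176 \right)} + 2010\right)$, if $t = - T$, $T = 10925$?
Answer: $-92257704$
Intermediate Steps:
$t = -10925$ ($t = \left(-1\right) 10925 = -10925$)
$\left(-38971 + t\right) \left(o{\left(-161,-176 \right)} + 2010\right) = \left(-38971 - 10925\right) \left(-161 + 2010\right) = \left(-49896\right) 1849 = -92257704$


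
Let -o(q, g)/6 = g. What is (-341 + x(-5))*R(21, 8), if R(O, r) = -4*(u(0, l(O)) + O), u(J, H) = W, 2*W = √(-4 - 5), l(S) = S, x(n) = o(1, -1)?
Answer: 28140 + 2010*I ≈ 28140.0 + 2010.0*I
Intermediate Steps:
o(q, g) = -6*g
x(n) = 6 (x(n) = -6*(-1) = 6)
W = 3*I/2 (W = √(-4 - 5)/2 = √(-9)/2 = (3*I)/2 = 3*I/2 ≈ 1.5*I)
u(J, H) = 3*I/2
R(O, r) = -6*I - 4*O (R(O, r) = -4*(3*I/2 + O) = -4*(O + 3*I/2) = -6*I - 4*O)
(-341 + x(-5))*R(21, 8) = (-341 + 6)*(-6*I - 4*21) = -335*(-6*I - 84) = -335*(-84 - 6*I) = 28140 + 2010*I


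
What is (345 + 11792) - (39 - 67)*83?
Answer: 14461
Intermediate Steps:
(345 + 11792) - (39 - 67)*83 = 12137 - (-28)*83 = 12137 - 1*(-2324) = 12137 + 2324 = 14461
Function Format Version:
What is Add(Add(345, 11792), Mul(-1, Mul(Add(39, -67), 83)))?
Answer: 14461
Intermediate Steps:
Add(Add(345, 11792), Mul(-1, Mul(Add(39, -67), 83))) = Add(12137, Mul(-1, Mul(-28, 83))) = Add(12137, Mul(-1, -2324)) = Add(12137, 2324) = 14461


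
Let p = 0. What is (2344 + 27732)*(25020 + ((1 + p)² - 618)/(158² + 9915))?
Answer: 26246481959188/34879 ≈ 7.5250e+8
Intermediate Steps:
(2344 + 27732)*(25020 + ((1 + p)² - 618)/(158² + 9915)) = (2344 + 27732)*(25020 + ((1 + 0)² - 618)/(158² + 9915)) = 30076*(25020 + (1² - 618)/(24964 + 9915)) = 30076*(25020 + (1 - 618)/34879) = 30076*(25020 - 617*1/34879) = 30076*(25020 - 617/34879) = 30076*(872671963/34879) = 26246481959188/34879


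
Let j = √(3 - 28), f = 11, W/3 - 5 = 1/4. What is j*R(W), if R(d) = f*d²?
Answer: 218295*I/16 ≈ 13643.0*I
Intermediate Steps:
W = 63/4 (W = 15 + 3/4 = 15 + 3*(¼) = 15 + ¾ = 63/4 ≈ 15.750)
j = 5*I (j = √(-25) = 5*I ≈ 5.0*I)
R(d) = 11*d²
j*R(W) = (5*I)*(11*(63/4)²) = (5*I)*(11*(3969/16)) = (5*I)*(43659/16) = 218295*I/16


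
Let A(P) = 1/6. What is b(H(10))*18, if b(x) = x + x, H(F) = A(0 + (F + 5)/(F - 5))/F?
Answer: 3/5 ≈ 0.60000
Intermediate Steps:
A(P) = 1/6
H(F) = 1/(6*F)
b(x) = 2*x
b(H(10))*18 = (2*((1/6)/10))*18 = (2*((1/6)*(1/10)))*18 = (2*(1/60))*18 = (1/30)*18 = 3/5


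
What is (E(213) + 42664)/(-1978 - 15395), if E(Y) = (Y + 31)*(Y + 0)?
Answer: -94636/17373 ≈ -5.4473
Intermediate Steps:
E(Y) = Y*(31 + Y) (E(Y) = (31 + Y)*Y = Y*(31 + Y))
(E(213) + 42664)/(-1978 - 15395) = (213*(31 + 213) + 42664)/(-1978 - 15395) = (213*244 + 42664)/(-17373) = (51972 + 42664)*(-1/17373) = 94636*(-1/17373) = -94636/17373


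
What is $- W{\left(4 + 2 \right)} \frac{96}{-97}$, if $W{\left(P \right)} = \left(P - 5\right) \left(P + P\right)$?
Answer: $\frac{1152}{97} \approx 11.876$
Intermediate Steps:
$W{\left(P \right)} = 2 P \left(-5 + P\right)$ ($W{\left(P \right)} = \left(-5 + P\right) 2 P = 2 P \left(-5 + P\right)$)
$- W{\left(4 + 2 \right)} \frac{96}{-97} = - 2 \left(4 + 2\right) \left(-5 + \left(4 + 2\right)\right) \frac{96}{-97} = - 2 \cdot 6 \left(-5 + 6\right) 96 \left(- \frac{1}{97}\right) = - \frac{2 \cdot 6 \cdot 1 \left(-96\right)}{97} = - \frac{12 \left(-96\right)}{97} = \left(-1\right) \left(- \frac{1152}{97}\right) = \frac{1152}{97}$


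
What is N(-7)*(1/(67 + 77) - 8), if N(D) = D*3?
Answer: 8057/48 ≈ 167.85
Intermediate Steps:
N(D) = 3*D
N(-7)*(1/(67 + 77) - 8) = (3*(-7))*(1/(67 + 77) - 8) = -21*(1/144 - 8) = -21*(-1151/144) = 8057/48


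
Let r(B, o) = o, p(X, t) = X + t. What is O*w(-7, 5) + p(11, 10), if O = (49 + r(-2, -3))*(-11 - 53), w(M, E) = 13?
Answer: -38251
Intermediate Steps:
O = -2944 (O = (49 - 3)*(-11 - 53) = 46*(-64) = -2944)
O*w(-7, 5) + p(11, 10) = -2944*13 + (11 + 10) = -38272 + 21 = -38251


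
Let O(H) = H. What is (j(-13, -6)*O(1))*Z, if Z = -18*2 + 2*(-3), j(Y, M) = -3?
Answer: 126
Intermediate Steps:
Z = -42 (Z = -3*12 - 6 = -36 - 6 = -42)
(j(-13, -6)*O(1))*Z = -3*1*(-42) = -3*(-42) = 126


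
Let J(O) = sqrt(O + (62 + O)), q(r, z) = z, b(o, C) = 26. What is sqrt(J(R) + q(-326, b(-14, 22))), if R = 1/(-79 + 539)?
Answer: sqrt(1375400 + 230*sqrt(3280030))/230 ≈ 5.8202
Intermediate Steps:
R = 1/460 ≈ 0.0021739
J(O) = sqrt(62 + 2*O)
sqrt(J(R) + q(-326, b(-14, 22))) = sqrt(sqrt(62 + 2*(1/460)) + 26) = sqrt(sqrt(62 + 1/230) + 26) = sqrt(sqrt(14261/230) + 26) = sqrt(sqrt(3280030)/230 + 26) = sqrt(26 + sqrt(3280030)/230)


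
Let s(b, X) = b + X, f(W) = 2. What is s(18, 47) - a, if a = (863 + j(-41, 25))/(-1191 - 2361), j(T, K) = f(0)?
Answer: 231745/3552 ≈ 65.244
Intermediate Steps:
j(T, K) = 2
s(b, X) = X + b
a = -865/3552 (a = (863 + 2)/(-1191 - 2361) = 865/(-3552) = 865*(-1/3552) = -865/3552 ≈ -0.24352)
s(18, 47) - a = (47 + 18) - 1*(-865/3552) = 65 + 865/3552 = 231745/3552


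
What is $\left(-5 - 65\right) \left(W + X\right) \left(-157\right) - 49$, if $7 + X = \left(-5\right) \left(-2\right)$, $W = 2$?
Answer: $54901$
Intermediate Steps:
$X = 3$ ($X = -7 - -10 = -7 + 10 = 3$)
$\left(-5 - 65\right) \left(W + X\right) \left(-157\right) - 49 = \left(-5 - 65\right) \left(2 + 3\right) \left(-157\right) - 49 = \left(-70\right) 5 \left(-157\right) - 49 = \left(-350\right) \left(-157\right) - 49 = 54950 - 49 = 54901$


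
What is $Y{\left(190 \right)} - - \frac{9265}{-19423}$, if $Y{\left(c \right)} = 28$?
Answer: $\frac{534579}{19423} \approx 27.523$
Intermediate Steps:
$Y{\left(190 \right)} - - \frac{9265}{-19423} = 28 - - \frac{9265}{-19423} = 28 - \left(-9265\right) \left(- \frac{1}{19423}\right) = 28 - \frac{9265}{19423} = \frac{534579}{19423}$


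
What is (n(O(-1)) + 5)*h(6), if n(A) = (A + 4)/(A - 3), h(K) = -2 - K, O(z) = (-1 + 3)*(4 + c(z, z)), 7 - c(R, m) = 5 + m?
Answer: -584/11 ≈ -53.091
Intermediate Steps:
c(R, m) = 2 - m (c(R, m) = 7 - (5 + m) = 7 + (-5 - m) = 2 - m)
O(z) = 12 - 2*z (O(z) = (-1 + 3)*(4 + (2 - z)) = 2*(6 - z) = 12 - 2*z)
n(A) = (4 + A)/(-3 + A)
(n(O(-1)) + 5)*h(6) = ((4 + (12 - 2*(-1)))/(-3 + (12 - 2*(-1))) + 5)*(-2 - 1*6) = ((4 + (12 + 2))/(-3 + (12 + 2)) + 5)*(-2 - 6) = ((4 + 14)/(-3 + 14) + 5)*(-8) = (18/11 + 5)*(-8) = (73/11)*(-8) = -584/11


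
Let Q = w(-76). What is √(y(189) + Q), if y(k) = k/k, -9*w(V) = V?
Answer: √85/3 ≈ 3.0732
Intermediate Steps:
w(V) = -V/9
y(k) = 1
Q = 76/9 (Q = -⅑*(-76) = 76/9 ≈ 8.4444)
√(y(189) + Q) = √(1 + 76/9) = √(85/9) = √85/3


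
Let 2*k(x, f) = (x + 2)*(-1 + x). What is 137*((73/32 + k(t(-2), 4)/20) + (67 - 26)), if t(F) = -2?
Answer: 189745/32 ≈ 5929.5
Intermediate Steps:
k(x, f) = (-1 + x)*(2 + x)/2 (k(x, f) = ((x + 2)*(-1 + x))/2 = ((2 + x)*(-1 + x))/2 = ((-1 + x)*(2 + x))/2 = (-1 + x)*(2 + x)/2)
137*((73/32 + k(t(-2), 4)/20) + (67 - 26)) = 137*((73/32 + (-1 + (1/2)*(-2) + (1/2)*(-2)**2)/20) + (67 - 26)) = 137*((73*(1/32) + (-1 - 1 + (1/2)*4)*(1/20)) + 41) = 137*((73/32 + (-1 - 1 + 2)*(1/20)) + 41) = 137*((73/32 + 0*(1/20)) + 41) = 137*((73/32 + 0) + 41) = 137*(73/32 + 41) = 137*(1385/32) = 189745/32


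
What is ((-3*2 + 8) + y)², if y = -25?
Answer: 529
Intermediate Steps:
((-3*2 + 8) + y)² = ((-3*2 + 8) - 25)² = ((-6 + 8) - 25)² = (2 - 25)² = (-23)² = 529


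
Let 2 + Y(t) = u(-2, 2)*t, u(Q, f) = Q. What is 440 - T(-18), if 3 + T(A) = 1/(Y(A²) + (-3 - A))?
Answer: 281306/635 ≈ 443.00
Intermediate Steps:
Y(t) = -2 - 2*t
T(A) = -3 + 1/(-5 - A - 2*A²) (T(A) = -3 + 1/((-2 - 2*A²) + (-3 - A)) = -3 + 1/(-5 - A - 2*A²))
440 - T(-18) = 440 - (-16 - 6*(-18)² - 3*(-18))/(5 - 18 + 2*(-18)²) = 440 - (-16 - 6*324 + 54)/(5 - 18 + 2*324) = 440 - (-16 - 1944 + 54)/(5 - 18 + 648) = 440 - (-1906)/635 = 440 - 1*(-1906/635) = 440 + 1906/635 = 281306/635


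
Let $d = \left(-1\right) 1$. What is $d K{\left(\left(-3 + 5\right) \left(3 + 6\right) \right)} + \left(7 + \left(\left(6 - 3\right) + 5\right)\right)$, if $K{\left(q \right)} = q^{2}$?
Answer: $-309$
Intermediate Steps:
$d = -1$
$d K{\left(\left(-3 + 5\right) \left(3 + 6\right) \right)} + \left(7 + \left(\left(6 - 3\right) + 5\right)\right) = - \left(\left(-3 + 5\right) \left(3 + 6\right)\right)^{2} + \left(7 + \left(\left(6 - 3\right) + 5\right)\right) = - \left(2 \cdot 9\right)^{2} + \left(7 + \left(3 + 5\right)\right) = - 18^{2} + \left(7 + 8\right) = \left(-1\right) 324 + 15 = -324 + 15 = -309$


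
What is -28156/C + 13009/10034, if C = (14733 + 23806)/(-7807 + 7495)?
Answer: 88646752699/386700326 ≈ 229.24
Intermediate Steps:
C = -38539/312 (C = 38539/(-312) = 38539*(-1/312) = -38539/312 ≈ -123.52)
-28156/C + 13009/10034 = -28156/(-38539/312) + 13009/10034 = -28156*(-312/38539) + 13009*(1/10034) = 8784672/38539 + 13009/10034 = 88646752699/386700326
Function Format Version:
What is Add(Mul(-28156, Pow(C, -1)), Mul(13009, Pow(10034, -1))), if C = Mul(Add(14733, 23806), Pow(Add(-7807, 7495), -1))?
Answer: Rational(88646752699, 386700326) ≈ 229.24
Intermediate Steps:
C = Rational(-38539, 312) (C = Mul(38539, Pow(-312, -1)) = Mul(38539, Rational(-1, 312)) = Rational(-38539, 312) ≈ -123.52)
Add(Mul(-28156, Pow(C, -1)), Mul(13009, Pow(10034, -1))) = Add(Mul(-28156, Pow(Rational(-38539, 312), -1)), Mul(13009, Pow(10034, -1))) = Add(Mul(-28156, Rational(-312, 38539)), Mul(13009, Rational(1, 10034))) = Add(Rational(8784672, 38539), Rational(13009, 10034)) = Rational(88646752699, 386700326)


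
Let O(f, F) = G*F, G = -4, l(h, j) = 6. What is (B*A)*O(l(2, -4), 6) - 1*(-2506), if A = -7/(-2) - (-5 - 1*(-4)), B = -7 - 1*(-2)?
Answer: 3046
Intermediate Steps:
B = -5 (B = -7 + 2 = -5)
O(f, F) = -4*F
A = 9/2 (A = -7*(-1/2) - (-5 + 4) = 7/2 - 1*(-1) = 7/2 + 1 = 9/2 ≈ 4.5000)
(B*A)*O(l(2, -4), 6) - 1*(-2506) = (-5*9/2)*(-4*6) - 1*(-2506) = -45/2*(-24) + 2506 = 540 + 2506 = 3046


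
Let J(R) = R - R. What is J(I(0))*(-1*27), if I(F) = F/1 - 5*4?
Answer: 0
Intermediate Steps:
I(F) = -20 + F (I(F) = F*1 - 20 = F - 20 = -20 + F)
J(R) = 0
J(I(0))*(-1*27) = 0*(-1*27) = 0*(-27) = 0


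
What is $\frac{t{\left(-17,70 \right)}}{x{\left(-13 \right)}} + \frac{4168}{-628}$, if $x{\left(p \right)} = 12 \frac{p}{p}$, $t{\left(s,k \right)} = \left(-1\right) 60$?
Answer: $- \frac{1827}{157} \approx -11.637$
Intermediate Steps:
$t{\left(s,k \right)} = -60$
$x{\left(p \right)} = 12$ ($x{\left(p \right)} = 12 \cdot 1 = 12$)
$\frac{t{\left(-17,70 \right)}}{x{\left(-13 \right)}} + \frac{4168}{-628} = - \frac{60}{12} + \frac{4168}{-628} = \left(-60\right) \frac{1}{12} + 4168 \left(- \frac{1}{628}\right) = -5 - \frac{1042}{157} = - \frac{1827}{157}$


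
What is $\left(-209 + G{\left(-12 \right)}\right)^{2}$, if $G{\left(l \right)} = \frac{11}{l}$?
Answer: $\frac{6345361}{144} \approx 44065.0$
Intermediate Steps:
$\left(-209 + G{\left(-12 \right)}\right)^{2} = \left(-209 + \frac{11}{-12}\right)^{2} = \left(-209 + 11 \left(- \frac{1}{12}\right)\right)^{2} = \left(-209 - \frac{11}{12}\right)^{2} = \left(- \frac{2519}{12}\right)^{2} = \frac{6345361}{144}$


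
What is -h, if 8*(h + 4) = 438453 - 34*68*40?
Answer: -345941/8 ≈ -43243.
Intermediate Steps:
h = 345941/8 (h = -4 + (438453 - 34*68*40)/8 = -4 + (438453 - 2312*40)/8 = -4 + (438453 - 1*92480)/8 = -4 + (438453 - 92480)/8 = -4 + (1/8)*345973 = -4 + 345973/8 = 345941/8 ≈ 43243.)
-h = -1*345941/8 = -345941/8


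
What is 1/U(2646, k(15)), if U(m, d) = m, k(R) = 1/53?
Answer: 1/2646 ≈ 0.00037793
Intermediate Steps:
k(R) = 1/53
1/U(2646, k(15)) = 1/2646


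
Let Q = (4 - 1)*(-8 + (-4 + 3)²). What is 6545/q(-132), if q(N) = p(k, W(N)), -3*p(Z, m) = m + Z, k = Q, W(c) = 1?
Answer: 3927/4 ≈ 981.75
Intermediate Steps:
Q = -21 (Q = 3*(-8 + (-1)²) = 3*(-8 + 1) = 3*(-7) = -21)
k = -21
p(Z, m) = -Z/3 - m/3 (p(Z, m) = -(m + Z)/3 = -(Z + m)/3 = -Z/3 - m/3)
q(N) = 20/3 (q(N) = -⅓*(-21) - ⅓*1 = 7 - ⅓ = 20/3)
6545/q(-132) = 6545/(20/3) = 6545*(3/20) = 3927/4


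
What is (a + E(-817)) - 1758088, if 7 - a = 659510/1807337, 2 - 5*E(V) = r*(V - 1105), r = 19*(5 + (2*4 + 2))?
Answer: -14897218895871/9036685 ≈ -1.6485e+6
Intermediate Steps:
r = 285 (r = 19*(5 + (8 + 2)) = 19*(5 + 10) = 19*15 = 285)
E(V) = 314927/5 - 57*V (E(V) = ⅖ - 57*(V - 1105) = ⅖ - 57*(-1105 + V) = ⅖ - (-314925 + 285*V)/5 = ⅖ + (62985 - 57*V) = 314927/5 - 57*V)
a = 11991849/1807337 (a = 7 - 659510/1807337 = 11991849/1807337 ≈ 6.6351)
(a + E(-817)) - 1758088 = (11991849/1807337 + (314927/5 - 57*(-817))) - 1758088 = (11991849/1807337 + (314927/5 + 46569)) - 1758088 = (11991849/1807337 + 547772/5) - 1758088 = 990068562409/9036685 - 1758088 = -14897218895871/9036685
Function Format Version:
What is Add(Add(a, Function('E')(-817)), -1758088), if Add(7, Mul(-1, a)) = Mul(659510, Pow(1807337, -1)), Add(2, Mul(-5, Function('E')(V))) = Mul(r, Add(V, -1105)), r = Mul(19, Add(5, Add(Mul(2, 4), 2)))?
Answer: Rational(-14897218895871, 9036685) ≈ -1.6485e+6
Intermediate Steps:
r = 285 (r = Mul(19, Add(5, Add(8, 2))) = Mul(19, Add(5, 10)) = Mul(19, 15) = 285)
Function('E')(V) = Add(Rational(314927, 5), Mul(-57, V)) (Function('E')(V) = Add(Rational(2, 5), Mul(Rational(-1, 5), Mul(285, Add(V, -1105)))) = Add(Rational(2, 5), Mul(Rational(-1, 5), Mul(285, Add(-1105, V)))) = Add(Rational(2, 5), Mul(Rational(-1, 5), Add(-314925, Mul(285, V)))) = Add(Rational(2, 5), Add(62985, Mul(-57, V))) = Add(Rational(314927, 5), Mul(-57, V)))
a = Rational(11991849, 1807337) (a = Add(7, Mul(-1, Mul(659510, Pow(1807337, -1)))) = Add(7, Mul(-1, Mul(659510, Rational(1, 1807337)))) = Add(7, Mul(-1, Rational(659510, 1807337))) = Add(7, Rational(-659510, 1807337)) = Rational(11991849, 1807337) ≈ 6.6351)
Add(Add(a, Function('E')(-817)), -1758088) = Add(Add(Rational(11991849, 1807337), Add(Rational(314927, 5), Mul(-57, -817))), -1758088) = Add(Add(Rational(11991849, 1807337), Add(Rational(314927, 5), 46569)), -1758088) = Add(Add(Rational(11991849, 1807337), Rational(547772, 5)), -1758088) = Add(Rational(990068562409, 9036685), -1758088) = Rational(-14897218895871, 9036685)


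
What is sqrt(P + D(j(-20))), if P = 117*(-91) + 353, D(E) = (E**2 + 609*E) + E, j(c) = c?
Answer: I*sqrt(22094) ≈ 148.64*I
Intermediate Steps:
D(E) = E**2 + 610*E
P = -10294 (P = -10647 + 353 = -10294)
sqrt(P + D(j(-20))) = sqrt(-10294 - 20*(610 - 20)) = sqrt(-10294 - 20*590) = sqrt(-10294 - 11800) = sqrt(-22094) = I*sqrt(22094)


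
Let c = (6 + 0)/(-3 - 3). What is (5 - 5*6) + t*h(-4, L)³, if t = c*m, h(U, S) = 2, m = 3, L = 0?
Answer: -49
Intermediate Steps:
c = -1 (c = 6/(-6) = 6*(-⅙) = -1)
t = -3 (t = -1*3 = -3)
(5 - 5*6) + t*h(-4, L)³ = (5 - 5*6) - 3*2³ = (5 - 30) - 3*8 = -25 - 24 = -49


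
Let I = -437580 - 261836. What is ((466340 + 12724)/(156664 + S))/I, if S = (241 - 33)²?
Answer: -59883/17479105256 ≈ -3.4260e-6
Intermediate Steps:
S = 43264 (S = 208² = 43264)
I = -699416
((466340 + 12724)/(156664 + S))/I = ((466340 + 12724)/(156664 + 43264))/(-699416) = (479064/199928)*(-1/699416) = (479064*(1/199928))*(-1/699416) = (59883/24991)*(-1/699416) = -59883/17479105256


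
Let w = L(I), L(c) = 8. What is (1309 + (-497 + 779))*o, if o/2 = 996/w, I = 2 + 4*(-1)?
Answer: 396159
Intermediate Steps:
I = -2 (I = 2 - 4 = -2)
w = 8
o = 249 (o = 2*(996/8) = 2*(996*(1/8)) = 2*(249/2) = 249)
(1309 + (-497 + 779))*o = (1309 + (-497 + 779))*249 = (1309 + 282)*249 = 1591*249 = 396159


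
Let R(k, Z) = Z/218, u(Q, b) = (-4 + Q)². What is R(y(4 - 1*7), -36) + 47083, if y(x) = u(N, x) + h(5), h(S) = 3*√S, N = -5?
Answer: 5132029/109 ≈ 47083.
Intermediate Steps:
y(x) = 81 + 3*√5 (y(x) = (-4 - 5)² + 3*√5 = (-9)² + 3*√5 = 81 + 3*√5)
R(k, Z) = Z/218 (R(k, Z) = Z*(1/218) = Z/218)
R(y(4 - 1*7), -36) + 47083 = (1/218)*(-36) + 47083 = -18/109 + 47083 = 5132029/109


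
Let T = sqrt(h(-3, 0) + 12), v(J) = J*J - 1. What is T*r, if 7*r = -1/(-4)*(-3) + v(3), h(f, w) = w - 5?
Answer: 29*sqrt(7)/28 ≈ 2.7402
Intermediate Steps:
v(J) = -1 + J**2 (v(J) = J**2 - 1 = -1 + J**2)
h(f, w) = -5 + w
T = sqrt(7) (T = sqrt((-5 + 0) + 12) = sqrt(-5 + 12) = sqrt(7) ≈ 2.6458)
r = 29/28 (r = (-1/(-4)*(-3) + (-1 + 3**2))/7 = (-1*(-1/4)*(-3) + (-1 + 9))/7 = ((1/4)*(-3) + 8)/7 = (-3/4 + 8)/7 = (1/7)*(29/4) = 29/28 ≈ 1.0357)
T*r = sqrt(7)*(29/28) = 29*sqrt(7)/28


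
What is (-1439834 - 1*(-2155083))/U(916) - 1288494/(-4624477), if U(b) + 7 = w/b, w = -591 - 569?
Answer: -757449994778875/8754134961 ≈ -86525.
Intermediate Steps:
w = -1160
U(b) = -7 - 1160/b
(-1439834 - 1*(-2155083))/U(916) - 1288494/(-4624477) = (-1439834 - 1*(-2155083))/(-7 - 1160/916) - 1288494/(-4624477) = (-1439834 + 2155083)/(-7 - 1160*1/916) - 1288494*(-1/4624477) = 715249/(-7 - 290/229) + 1288494/4624477 = 715249/(-1893/229) + 1288494/4624477 = 715249*(-229/1893) + 1288494/4624477 = -163792021/1893 + 1288494/4624477 = -757449994778875/8754134961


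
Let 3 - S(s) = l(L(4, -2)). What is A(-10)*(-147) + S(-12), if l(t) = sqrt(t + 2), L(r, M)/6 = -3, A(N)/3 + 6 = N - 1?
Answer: 7500 - 4*I ≈ 7500.0 - 4.0*I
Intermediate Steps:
A(N) = -21 + 3*N (A(N) = -18 + 3*(N - 1) = -18 + 3*(-1 + N) = -18 + (-3 + 3*N) = -21 + 3*N)
L(r, M) = -18 (L(r, M) = 6*(-3) = -18)
l(t) = sqrt(2 + t)
S(s) = 3 - 4*I (S(s) = 3 - sqrt(2 - 18) = 3 - sqrt(-16) = 3 - 4*I)
A(-10)*(-147) + S(-12) = (-21 + 3*(-10))*(-147) + (3 - 4*I) = (-21 - 30)*(-147) + (3 - 4*I) = -51*(-147) + (3 - 4*I) = 7497 + (3 - 4*I) = 7500 - 4*I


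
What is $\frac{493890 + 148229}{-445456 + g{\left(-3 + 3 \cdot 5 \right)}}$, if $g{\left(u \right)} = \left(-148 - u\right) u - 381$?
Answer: $- \frac{642119}{447757} \approx -1.4341$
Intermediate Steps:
$g{\left(u \right)} = -381 + u \left(-148 - u\right)$ ($g{\left(u \right)} = u \left(-148 - u\right) - 381 = -381 + u \left(-148 - u\right)$)
$\frac{493890 + 148229}{-445456 + g{\left(-3 + 3 \cdot 5 \right)}} = \frac{493890 + 148229}{-445456 - \left(381 + \left(-3 + 3 \cdot 5\right)^{2} + 148 \left(-3 + 3 \cdot 5\right)\right)} = \frac{642119}{-445456 - \left(381 + \left(-3 + 15\right)^{2} + 148 \left(-3 + 15\right)\right)} = \frac{642119}{-445456 - 2301} = \frac{642119}{-447757} = 642119 \left(- \frac{1}{447757}\right) = - \frac{642119}{447757}$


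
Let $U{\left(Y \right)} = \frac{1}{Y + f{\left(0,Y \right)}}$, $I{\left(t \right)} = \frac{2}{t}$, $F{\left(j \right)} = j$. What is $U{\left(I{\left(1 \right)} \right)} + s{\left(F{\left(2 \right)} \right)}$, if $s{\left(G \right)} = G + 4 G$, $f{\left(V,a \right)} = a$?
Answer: $\frac{41}{4} \approx 10.25$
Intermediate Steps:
$s{\left(G \right)} = 5 G$
$U{\left(Y \right)} = \frac{1}{2 Y}$ ($U{\left(Y \right)} = \frac{1}{Y + Y} = \frac{1}{2 Y}$)
$U{\left(I{\left(1 \right)} \right)} + s{\left(F{\left(2 \right)} \right)} = \frac{1}{2 \cdot \frac{2}{1}} + 5 \cdot 2 = \frac{1}{2 \cdot 2 \cdot 1} + 10 = \frac{1}{2 \cdot 2} + 10 = \frac{1}{2} \cdot \frac{1}{2} + 10 = \frac{1}{4} + 10 = \frac{41}{4}$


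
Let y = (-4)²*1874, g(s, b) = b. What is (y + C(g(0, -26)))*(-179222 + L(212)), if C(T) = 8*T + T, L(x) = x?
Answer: -5325547500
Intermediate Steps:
C(T) = 9*T
y = 29984 (y = 16*1874 = 29984)
(y + C(g(0, -26)))*(-179222 + L(212)) = (29984 + 9*(-26))*(-179222 + 212) = (29984 - 234)*(-179010) = 29750*(-179010) = -5325547500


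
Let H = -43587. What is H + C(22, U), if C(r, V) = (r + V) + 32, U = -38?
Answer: -43571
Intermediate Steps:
C(r, V) = 32 + V + r (C(r, V) = (V + r) + 32 = 32 + V + r)
H + C(22, U) = -43587 + (32 - 38 + 22) = -43587 + 16 = -43571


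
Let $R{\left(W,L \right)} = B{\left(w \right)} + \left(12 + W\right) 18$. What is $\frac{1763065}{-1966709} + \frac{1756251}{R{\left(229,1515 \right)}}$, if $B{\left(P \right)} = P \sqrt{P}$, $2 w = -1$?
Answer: $\frac{119603396122143191}{296080080678677} + \frac{3512502 i \sqrt{2}}{150545953} \approx 403.96 + 0.032996 i$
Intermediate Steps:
$w = - \frac{1}{2}$ ($w = \frac{1}{2} \left(-1\right) = - \frac{1}{2} \approx -0.5$)
$B{\left(P \right)} = P^{\frac{3}{2}}$
$R{\left(W,L \right)} = 216 + 18 W - \frac{i \sqrt{2}}{4}$ ($R{\left(W,L \right)} = \left(- \frac{1}{2}\right)^{\frac{3}{2}} + \left(12 + W\right) 18 = - \frac{i \sqrt{2}}{4} + \left(216 + 18 W\right) = 216 + 18 W - \frac{i \sqrt{2}}{4}$)
$\frac{1763065}{-1966709} + \frac{1756251}{R{\left(229,1515 \right)}} = \frac{1763065}{-1966709} + \frac{1756251}{216 + 18 \cdot 229 - \frac{i \sqrt{2}}{4}} = 1763065 \left(- \frac{1}{1966709}\right) + \frac{1756251}{216 + 4122 - \frac{i \sqrt{2}}{4}} = - \frac{1763065}{1966709} + \frac{1756251}{4338 - \frac{i \sqrt{2}}{4}}$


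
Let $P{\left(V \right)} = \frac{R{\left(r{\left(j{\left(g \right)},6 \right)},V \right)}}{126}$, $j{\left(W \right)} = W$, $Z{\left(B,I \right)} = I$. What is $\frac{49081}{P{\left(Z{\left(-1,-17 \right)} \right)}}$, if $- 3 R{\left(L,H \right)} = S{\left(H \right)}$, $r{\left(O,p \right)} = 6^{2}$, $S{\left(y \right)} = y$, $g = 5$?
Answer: $\frac{18552618}{17} \approx 1.0913 \cdot 10^{6}$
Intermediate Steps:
$r{\left(O,p \right)} = 36$
$R{\left(L,H \right)} = - \frac{H}{3}$
$P{\left(V \right)} = - \frac{V}{378}$ ($P{\left(V \right)} = \frac{\left(- \frac{1}{3}\right) V}{126} = - \frac{V}{3} \cdot \frac{1}{126} = - \frac{V}{378}$)
$\frac{49081}{P{\left(Z{\left(-1,-17 \right)} \right)}} = \frac{49081}{\left(- \frac{1}{378}\right) \left(-17\right)} = \frac{49081}{\frac{17}{378}} = 49081 \cdot \frac{378}{17} = \frac{18552618}{17}$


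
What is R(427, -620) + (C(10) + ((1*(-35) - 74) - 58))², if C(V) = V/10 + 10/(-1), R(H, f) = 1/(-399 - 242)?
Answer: 19855615/641 ≈ 30976.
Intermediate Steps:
R(H, f) = -1/641 (R(H, f) = 1/(-641) = -1/641)
C(V) = -10 + V/10 (C(V) = V*(⅒) + 10*(-1) = V/10 - 10 = -10 + V/10)
R(427, -620) + (C(10) + ((1*(-35) - 74) - 58))² = -1/641 + ((-10 + (⅒)*10) + ((1*(-35) - 74) - 58))² = -1/641 + ((-10 + 1) + ((-35 - 74) - 58))² = -1/641 + (-9 + (-109 - 58))² = -1/641 + (-9 - 167)² = -1/641 + (-176)² = -1/641 + 30976 = 19855615/641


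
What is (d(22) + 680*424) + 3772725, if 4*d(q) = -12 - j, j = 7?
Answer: 16244161/4 ≈ 4.0610e+6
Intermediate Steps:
d(q) = -19/4 (d(q) = (-12 - 1*7)/4 = (-12 - 7)/4 = (¼)*(-19) = -19/4)
(d(22) + 680*424) + 3772725 = (-19/4 + 680*424) + 3772725 = (-19/4 + 288320) + 3772725 = 1153261/4 + 3772725 = 16244161/4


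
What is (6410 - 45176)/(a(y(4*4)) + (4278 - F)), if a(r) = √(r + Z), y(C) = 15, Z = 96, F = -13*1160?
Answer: -750432228/374732053 + 38766*√111/374732053 ≈ -2.0015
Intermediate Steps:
F = -15080
a(r) = √(96 + r) (a(r) = √(r + 96) = √(96 + r))
(6410 - 45176)/(a(y(4*4)) + (4278 - F)) = (6410 - 45176)/(√(96 + 15) + (4278 - 1*(-15080))) = -38766/(√111 + (4278 + 15080)) = -38766/(√111 + 19358) = -38766/(19358 + √111)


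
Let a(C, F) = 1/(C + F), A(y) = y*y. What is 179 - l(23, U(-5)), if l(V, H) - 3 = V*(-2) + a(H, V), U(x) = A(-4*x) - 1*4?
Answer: 93017/419 ≈ 222.00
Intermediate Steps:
A(y) = y²
U(x) = -4 + 16*x² (U(x) = (-4*x)² - 1*4 = 16*x² - 4 = -4 + 16*x²)
l(V, H) = 3 + 1/(H + V) - 2*V (l(V, H) = 3 + (V*(-2) + 1/(H + V)) = 3 + (-2*V + 1/(H + V)) = 3 + (1/(H + V) - 2*V) = 3 + 1/(H + V) - 2*V)
179 - l(23, U(-5)) = 179 - (1 + (3 - 2*23)*((-4 + 16*(-5)²) + 23))/((-4 + 16*(-5)²) + 23) = 179 - (1 + (3 - 46)*((-4 + 16*25) + 23))/((-4 + 16*25) + 23) = 179 - (1 - 43*((-4 + 400) + 23))/((-4 + 400) + 23) = 179 - (1 - 43*(396 + 23))/(396 + 23) = 179 - (1 - 43*419)/419 = 179 - (1 - 18017)/419 = 179 - (-18016)/419 = 179 - 1*(-18016/419) = 179 + 18016/419 = 93017/419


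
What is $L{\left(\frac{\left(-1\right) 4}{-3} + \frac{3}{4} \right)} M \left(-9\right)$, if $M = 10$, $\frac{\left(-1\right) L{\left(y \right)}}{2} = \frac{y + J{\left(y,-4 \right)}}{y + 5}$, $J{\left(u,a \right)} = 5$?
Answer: $180$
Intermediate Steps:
$L{\left(y \right)} = -2$ ($L{\left(y \right)} = - 2 \frac{y + 5}{y + 5} = - 2 \frac{5 + y}{5 + y} = \left(-2\right) 1 = -2$)
$L{\left(\frac{\left(-1\right) 4}{-3} + \frac{3}{4} \right)} M \left(-9\right) = \left(-2\right) 10 \left(-9\right) = \left(-20\right) \left(-9\right) = 180$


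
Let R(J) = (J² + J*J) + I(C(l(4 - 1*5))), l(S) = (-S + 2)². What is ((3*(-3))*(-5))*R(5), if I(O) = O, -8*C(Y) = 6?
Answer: 8865/4 ≈ 2216.3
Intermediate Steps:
l(S) = (2 - S)²
C(Y) = -¾ (C(Y) = -⅛*6 = -¾)
R(J) = -¾ + 2*J² (R(J) = (J² + J*J) - ¾ = (J² + J²) - ¾ = 2*J² - ¾ = -¾ + 2*J²)
((3*(-3))*(-5))*R(5) = ((3*(-3))*(-5))*(-¾ + 2*5²) = (-9*(-5))*(-¾ + 2*25) = 45*(-¾ + 50) = 45*(197/4) = 8865/4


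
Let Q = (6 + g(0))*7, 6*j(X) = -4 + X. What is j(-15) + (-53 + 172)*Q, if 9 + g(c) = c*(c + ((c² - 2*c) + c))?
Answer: -15013/6 ≈ -2502.2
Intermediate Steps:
g(c) = -9 + c³ (g(c) = -9 + c*(c + ((c² - 2*c) + c)) = -9 + c*(c + (c² - c)) = -9 + c*c² = -9 + c³)
j(X) = -⅔ + X/6 (j(X) = (-4 + X)/6 = -⅔ + X/6)
Q = -21 (Q = (6 + (-9 + 0³))*7 = (6 + (-9 + 0))*7 = (6 - 9)*7 = -3*7 = -21)
j(-15) + (-53 + 172)*Q = (-⅔ + (⅙)*(-15)) + (-53 + 172)*(-21) = (-⅔ - 5/2) + 119*(-21) = -19/6 - 2499 = -15013/6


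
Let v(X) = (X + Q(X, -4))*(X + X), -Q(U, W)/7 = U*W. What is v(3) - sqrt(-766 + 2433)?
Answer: 522 - sqrt(1667) ≈ 481.17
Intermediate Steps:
Q(U, W) = -7*U*W
v(X) = 58*X**2 (v(X) = (X - 7*X*(-4))*(X + X) = (X + 28*X)*(2*X) = (29*X)*(2*X) = 58*X**2)
v(3) - sqrt(-766 + 2433) = 58*3**2 - sqrt(-766 + 2433) = 58*9 - sqrt(1667) = 522 - sqrt(1667)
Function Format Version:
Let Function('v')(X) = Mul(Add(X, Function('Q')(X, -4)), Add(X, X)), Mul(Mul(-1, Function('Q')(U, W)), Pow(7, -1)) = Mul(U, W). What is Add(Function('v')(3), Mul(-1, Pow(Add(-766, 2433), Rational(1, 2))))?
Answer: Add(522, Mul(-1, Pow(1667, Rational(1, 2)))) ≈ 481.17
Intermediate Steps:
Function('Q')(U, W) = Mul(-7, U, W) (Function('Q')(U, W) = Mul(-7, Mul(U, W)) = Mul(-7, U, W))
Function('v')(X) = Mul(58, Pow(X, 2)) (Function('v')(X) = Mul(Add(X, Mul(-7, X, -4)), Add(X, X)) = Mul(Add(X, Mul(28, X)), Mul(2, X)) = Mul(Mul(29, X), Mul(2, X)) = Mul(58, Pow(X, 2)))
Add(Function('v')(3), Mul(-1, Pow(Add(-766, 2433), Rational(1, 2)))) = Add(Mul(58, Pow(3, 2)), Mul(-1, Pow(Add(-766, 2433), Rational(1, 2)))) = Add(Mul(58, 9), Mul(-1, Pow(1667, Rational(1, 2)))) = Add(522, Mul(-1, Pow(1667, Rational(1, 2))))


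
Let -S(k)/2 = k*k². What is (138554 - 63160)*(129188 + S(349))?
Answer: -6400039086540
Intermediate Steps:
S(k) = -2*k³ (S(k) = -2*k*k² = -2*k³)
(138554 - 63160)*(129188 + S(349)) = (138554 - 63160)*(129188 - 2*349³) = 75394*(129188 - 2*42508549) = 75394*(129188 - 85017098) = 75394*(-84887910) = -6400039086540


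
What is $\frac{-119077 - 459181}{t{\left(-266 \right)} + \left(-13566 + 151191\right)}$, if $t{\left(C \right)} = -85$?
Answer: $- \frac{289129}{68770} \approx -4.2043$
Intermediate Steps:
$\frac{-119077 - 459181}{t{\left(-266 \right)} + \left(-13566 + 151191\right)} = \frac{-119077 - 459181}{-85 + \left(-13566 + 151191\right)} = - \frac{578258}{-85 + 137625} = - \frac{578258}{137540} = \left(-578258\right) \frac{1}{137540} = - \frac{289129}{68770}$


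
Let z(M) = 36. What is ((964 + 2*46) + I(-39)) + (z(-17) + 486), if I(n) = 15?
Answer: 1593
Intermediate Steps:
((964 + 2*46) + I(-39)) + (z(-17) + 486) = ((964 + 2*46) + 15) + (36 + 486) = ((964 + 92) + 15) + 522 = (1056 + 15) + 522 = 1071 + 522 = 1593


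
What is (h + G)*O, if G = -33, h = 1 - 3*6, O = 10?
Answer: -500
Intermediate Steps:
h = -17 (h = 1 - 18 = -17)
(h + G)*O = (-17 - 33)*10 = -50*10 = -500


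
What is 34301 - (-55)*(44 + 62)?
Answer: 40131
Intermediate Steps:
34301 - (-55)*(44 + 62) = 34301 - (-55)*106 = 34301 - 1*(-5830) = 34301 + 5830 = 40131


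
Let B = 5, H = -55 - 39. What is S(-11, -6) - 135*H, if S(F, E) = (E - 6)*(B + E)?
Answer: 12702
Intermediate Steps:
H = -94
S(F, E) = (-6 + E)*(5 + E) (S(F, E) = (E - 6)*(5 + E) = (-6 + E)*(5 + E))
S(-11, -6) - 135*H = (-30 + (-6)² - 1*(-6)) - 135*(-94) = (-30 + 36 + 6) + 12690 = 12 + 12690 = 12702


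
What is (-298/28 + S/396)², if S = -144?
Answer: 2873025/23716 ≈ 121.14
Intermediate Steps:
(-298/28 + S/396)² = (-298/28 - 144/396)² = (-298*1/28 - 144*1/396)² = (-149/14 - 4/11)² = (-1695/154)² = 2873025/23716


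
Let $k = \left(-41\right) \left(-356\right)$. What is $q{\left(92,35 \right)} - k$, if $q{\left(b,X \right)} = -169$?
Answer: $-14765$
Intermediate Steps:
$k = 14596$
$q{\left(92,35 \right)} - k = -169 - 14596 = -14765$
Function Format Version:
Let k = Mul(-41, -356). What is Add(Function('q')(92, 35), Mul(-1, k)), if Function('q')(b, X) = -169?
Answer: -14765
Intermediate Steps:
k = 14596
Add(Function('q')(92, 35), Mul(-1, k)) = Add(-169, Mul(-1, 14596)) = Add(-169, -14596) = -14765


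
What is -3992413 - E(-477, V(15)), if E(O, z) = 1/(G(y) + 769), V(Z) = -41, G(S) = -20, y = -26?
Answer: -2990317338/749 ≈ -3.9924e+6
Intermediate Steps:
E(O, z) = 1/749 (E(O, z) = 1/(-20 + 769) = 1/749)
-3992413 - E(-477, V(15)) = -3992413 - 1*1/749 = -3992413 - 1/749 = -2990317338/749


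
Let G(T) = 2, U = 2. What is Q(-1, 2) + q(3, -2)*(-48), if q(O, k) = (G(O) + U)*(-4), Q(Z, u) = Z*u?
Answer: 766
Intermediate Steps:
q(O, k) = -16 (q(O, k) = (2 + 2)*(-4) = 4*(-4) = -16)
Q(-1, 2) + q(3, -2)*(-48) = -1*2 - 16*(-48) = -2 + 768 = 766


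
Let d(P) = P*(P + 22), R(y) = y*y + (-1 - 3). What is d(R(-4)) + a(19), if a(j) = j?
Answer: 427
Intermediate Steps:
R(y) = -4 + y**2 (R(y) = y**2 - 4 = -4 + y**2)
d(P) = P*(22 + P)
d(R(-4)) + a(19) = (-4 + (-4)**2)*(22 + (-4 + (-4)**2)) + 19 = (-4 + 16)*(22 + (-4 + 16)) + 19 = 12*(22 + 12) + 19 = 12*34 + 19 = 408 + 19 = 427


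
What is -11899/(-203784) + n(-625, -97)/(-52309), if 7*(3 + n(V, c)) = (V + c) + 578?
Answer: 627228271/10659737256 ≈ 0.058841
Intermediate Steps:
n(V, c) = 557/7 + V/7 + c/7 (n(V, c) = -3 + ((V + c) + 578)/7 = -3 + (578 + V + c)/7 = -3 + (578/7 + V/7 + c/7) = 557/7 + V/7 + c/7)
-11899/(-203784) + n(-625, -97)/(-52309) = -11899/(-203784) + (557/7 + (1/7)*(-625) + (1/7)*(-97))/(-52309) = -11899*(-1/203784) + (557/7 - 625/7 - 97/7)*(-1/52309) = 11899/203784 - 165/7*(-1/52309) = 11899/203784 + 165/366163 = 627228271/10659737256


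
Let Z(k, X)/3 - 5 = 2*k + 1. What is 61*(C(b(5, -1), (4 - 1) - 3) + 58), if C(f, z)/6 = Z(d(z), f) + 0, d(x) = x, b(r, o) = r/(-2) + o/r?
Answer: 10126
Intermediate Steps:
b(r, o) = -r/2 + o/r (b(r, o) = r*(-1/2) + o/r = -r/2 + o/r)
Z(k, X) = 18 + 6*k (Z(k, X) = 15 + 3*(2*k + 1) = 15 + 3*(1 + 2*k) = 15 + (3 + 6*k) = 18 + 6*k)
C(f, z) = 108 + 36*z (C(f, z) = 6*((18 + 6*z) + 0) = 6*(18 + 6*z) = 108 + 36*z)
61*(C(b(5, -1), (4 - 1) - 3) + 58) = 61*((108 + 36*((4 - 1) - 3)) + 58) = 61*((108 + 36*(3 - 3)) + 58) = 61*((108 + 36*0) + 58) = 61*((108 + 0) + 58) = 61*(108 + 58) = 61*166 = 10126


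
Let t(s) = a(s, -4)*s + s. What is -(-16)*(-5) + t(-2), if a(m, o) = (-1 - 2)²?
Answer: -100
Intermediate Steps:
a(m, o) = 9 (a(m, o) = (-3)² = 9)
t(s) = 10*s (t(s) = 9*s + s = 10*s)
-(-16)*(-5) + t(-2) = -(-16)*(-5) + 10*(-2) = -8*10 - 20 = -80 - 20 = -100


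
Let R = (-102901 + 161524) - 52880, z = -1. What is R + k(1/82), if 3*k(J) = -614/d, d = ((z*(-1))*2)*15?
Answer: 258128/45 ≈ 5736.2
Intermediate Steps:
R = 5743 (R = 58623 - 52880 = 5743)
d = 30 (d = (-1*(-1)*2)*15 = (1*2)*15 = 2*15 = 30)
k(J) = -307/45 (k(J) = (-614/30)/3 = (-614*1/30)/3 = (⅓)*(-307/15) = -307/45)
R + k(1/82) = 5743 - 307/45 = 258128/45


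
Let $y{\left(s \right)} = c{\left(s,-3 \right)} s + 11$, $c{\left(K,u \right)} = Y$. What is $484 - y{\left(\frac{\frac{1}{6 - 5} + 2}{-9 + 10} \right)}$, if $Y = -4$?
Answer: $485$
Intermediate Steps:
$c{\left(K,u \right)} = -4$
$y{\left(s \right)} = 11 - 4 s$ ($y{\left(s \right)} = - 4 s + 11 = 11 - 4 s$)
$484 - y{\left(\frac{\frac{1}{6 - 5} + 2}{-9 + 10} \right)} = 484 - \left(11 - 4 \frac{\frac{1}{6 - 5} + 2}{-9 + 10}\right) = 484 - \left(11 - 4 \frac{1^{-1} + 2}{1}\right) = 484 - \left(11 - 4 \left(1 + 2\right) 1\right) = 484 - \left(11 - 4 \cdot 3 \cdot 1\right) = 484 - \left(11 - 12\right) = 484 - -1 = 484 + 1 = 485$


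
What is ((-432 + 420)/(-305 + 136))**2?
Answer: 144/28561 ≈ 0.0050418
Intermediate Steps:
((-432 + 420)/(-305 + 136))**2 = (-12/(-169))**2 = (-12*(-1/169))**2 = (12/169)**2 = 144/28561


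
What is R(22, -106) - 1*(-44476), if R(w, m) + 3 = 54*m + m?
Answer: 38643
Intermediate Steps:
R(w, m) = -3 + 55*m (R(w, m) = -3 + (54*m + m) = -3 + 55*m)
R(22, -106) - 1*(-44476) = (-3 + 55*(-106)) - 1*(-44476) = (-3 - 5830) + 44476 = -5833 + 44476 = 38643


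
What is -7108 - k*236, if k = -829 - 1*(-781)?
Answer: 4220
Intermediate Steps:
k = -48 (k = -829 + 781 = -48)
-7108 - k*236 = -7108 - (-48)*236 = -7108 - 1*(-11328) = -7108 + 11328 = 4220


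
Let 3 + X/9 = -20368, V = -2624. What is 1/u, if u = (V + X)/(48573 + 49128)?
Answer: -97701/185963 ≈ -0.52538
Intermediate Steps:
X = -183339 (X = -27 + 9*(-20368) = -27 - 183312 = -183339)
u = -185963/97701 (u = (-2624 - 183339)/(48573 + 49128) = -185963/97701 ≈ -1.9034)
1/u = 1/(-185963/97701) = -97701/185963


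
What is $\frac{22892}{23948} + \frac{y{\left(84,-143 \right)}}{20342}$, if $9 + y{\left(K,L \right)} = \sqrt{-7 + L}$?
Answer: $\frac{116363383}{121787554} + \frac{5 i \sqrt{6}}{20342} \approx 0.95546 + 0.00060208 i$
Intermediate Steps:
$y{\left(K,L \right)} = -9 + \sqrt{-7 + L}$
$\frac{22892}{23948} + \frac{y{\left(84,-143 \right)}}{20342} = \frac{22892}{23948} + \frac{-9 + \sqrt{-7 - 143}}{20342} = 22892 \cdot \frac{1}{23948} + \left(-9 + \sqrt{-150}\right) \frac{1}{20342} = \frac{5723}{5987} + \left(-9 + 5 i \sqrt{6}\right) \frac{1}{20342} = \frac{5723}{5987} - \left(\frac{9}{20342} - \frac{5 i \sqrt{6}}{20342}\right) = \frac{116363383}{121787554} + \frac{5 i \sqrt{6}}{20342}$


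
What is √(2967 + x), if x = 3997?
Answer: 2*√1741 ≈ 83.451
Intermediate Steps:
√(2967 + x) = √(2967 + 3997) = √6964 = 2*√1741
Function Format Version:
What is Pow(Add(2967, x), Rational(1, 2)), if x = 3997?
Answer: Mul(2, Pow(1741, Rational(1, 2))) ≈ 83.451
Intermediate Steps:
Pow(Add(2967, x), Rational(1, 2)) = Pow(Add(2967, 3997), Rational(1, 2)) = Pow(6964, Rational(1, 2)) = Mul(2, Pow(1741, Rational(1, 2)))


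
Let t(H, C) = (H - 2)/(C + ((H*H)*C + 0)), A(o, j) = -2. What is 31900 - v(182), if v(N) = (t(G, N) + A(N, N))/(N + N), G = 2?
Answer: 5805801/182 ≈ 31900.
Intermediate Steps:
t(H, C) = (-2 + H)/(C + C*H²) (t(H, C) = (-2 + H)/(C + (H²*C + 0)) = (-2 + H)/(C + (C*H² + 0)) = (-2 + H)/(C + C*H²))
v(N) = -1/N (v(N) = ((-2 + 2)/(N*(1 + 2²)) - 2)/(N + N) = (0/(N*(1 + 4)) - 2)/((2*N)) = (0/(N*5) - 2)*(1/(2*N)) = ((⅕)*0/N - 2)*(1/(2*N)) = (0 - 2)*(1/(2*N)) = -1/N)
31900 - v(182) = 31900 - (-1)/182 = 31900 - 1*(-1/182) = 31900 + 1/182 = 5805801/182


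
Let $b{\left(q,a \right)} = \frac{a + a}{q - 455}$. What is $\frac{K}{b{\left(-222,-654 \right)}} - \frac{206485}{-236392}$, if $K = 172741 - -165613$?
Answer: $\frac{13537389777079}{77300184} \approx 1.7513 \cdot 10^{5}$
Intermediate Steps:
$b{\left(q,a \right)} = \frac{2 a}{-455 + q}$
$K = 338354$ ($K = 172741 + 165613 = 338354$)
$\frac{K}{b{\left(-222,-654 \right)}} - \frac{206485}{-236392} = \frac{338354}{2 \left(-654\right) \frac{1}{-455 - 222}} - \frac{206485}{-236392} = \frac{338354}{2 \left(-654\right) \frac{1}{-677}} - - \frac{206485}{236392} = \frac{338354}{2 \left(-654\right) \left(- \frac{1}{677}\right)} + \frac{206485}{236392} = \frac{338354}{\frac{1308}{677}} + \frac{206485}{236392} = 338354 \cdot \frac{677}{1308} + \frac{206485}{236392} = \frac{114532829}{654} + \frac{206485}{236392} = \frac{13537389777079}{77300184}$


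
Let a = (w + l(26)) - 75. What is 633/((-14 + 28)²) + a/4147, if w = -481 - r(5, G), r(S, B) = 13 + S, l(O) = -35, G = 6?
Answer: 86403/28028 ≈ 3.0827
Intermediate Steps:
w = -499 (w = -481 - (13 + 5) = -481 - 1*18 = -481 - 18 = -499)
a = -609 (a = (-499 - 35) - 75 = -534 - 75 = -609)
633/((-14 + 28)²) + a/4147 = 633/((-14 + 28)²) - 609/4147 = 633/(14²) - 609*1/4147 = 633/196 - 21/143 = 86403/28028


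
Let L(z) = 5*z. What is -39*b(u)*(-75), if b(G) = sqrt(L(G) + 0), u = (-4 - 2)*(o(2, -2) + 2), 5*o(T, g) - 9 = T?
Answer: 8775*I*sqrt(14) ≈ 32833.0*I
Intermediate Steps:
o(T, g) = 9/5 + T/5
u = -126/5 (u = (-4 - 2)*((9/5 + (1/5)*2) + 2) = -6*((9/5 + 2/5) + 2) = -6*(11/5 + 2) = -6*21/5 = -126/5 ≈ -25.200)
b(G) = sqrt(5)*sqrt(G) (b(G) = sqrt(5*G + 0) = sqrt(5*G) = sqrt(5)*sqrt(G))
-39*b(u)*(-75) = -39*sqrt(5)*sqrt(-126/5)*(-75) = -39*sqrt(5)*3*I*sqrt(70)/5*(-75) = -117*I*sqrt(14)*(-75) = 8775*I*sqrt(14)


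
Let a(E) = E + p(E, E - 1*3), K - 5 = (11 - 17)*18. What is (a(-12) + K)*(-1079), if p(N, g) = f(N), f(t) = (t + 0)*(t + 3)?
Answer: 7553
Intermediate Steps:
f(t) = t*(3 + t)
K = -103 (K = 5 + (11 - 17)*18 = 5 - 6*18 = 5 - 108 = -103)
p(N, g) = N*(3 + N)
a(E) = E + E*(3 + E)
(a(-12) + K)*(-1079) = (-12*(4 - 12) - 103)*(-1079) = (-12*(-8) - 103)*(-1079) = (96 - 103)*(-1079) = -7*(-1079) = 7553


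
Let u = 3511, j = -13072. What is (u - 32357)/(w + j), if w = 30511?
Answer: -28846/17439 ≈ -1.6541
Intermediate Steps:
(u - 32357)/(w + j) = (3511 - 32357)/(30511 - 13072) = -28846/17439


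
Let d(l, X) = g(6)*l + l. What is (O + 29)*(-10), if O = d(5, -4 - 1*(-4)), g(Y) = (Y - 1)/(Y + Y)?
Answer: -2165/6 ≈ -360.83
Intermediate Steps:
g(Y) = (-1 + Y)/(2*Y) (g(Y) = (-1 + Y)/((2*Y)) = (-1 + Y)*(1/(2*Y)) = (-1 + Y)/(2*Y))
d(l, X) = 17*l/12 (d(l, X) = ((½)*(-1 + 6)/6)*l + l = ((½)*(⅙)*5)*l + l = 5*l/12 + l = 17*l/12)
O = 85/12 (O = (17/12)*5 = 85/12 ≈ 7.0833)
(O + 29)*(-10) = (85/12 + 29)*(-10) = (433/12)*(-10) = -2165/6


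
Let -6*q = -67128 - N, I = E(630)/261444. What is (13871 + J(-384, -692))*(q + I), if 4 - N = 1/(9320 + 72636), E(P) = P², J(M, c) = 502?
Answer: 574371478503505947/3571150744 ≈ 1.6084e+8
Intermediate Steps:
N = 327823/81956 (N = 4 - 1/(9320 + 72636) = 4 - 1/81956 = 327823/81956 ≈ 4.0000)
I = 33075/21787 (I = 630²/261444 = 396900*(1/261444) = 33075/21787 ≈ 1.5181)
q = 5501870191/491736 (q = -(-67128 - 1*327823/81956)/6 = -(-67128 - 327823/81956)/6 = -⅙*(-5501870191/81956) = 5501870191/491736 ≈ 11189.)
(13871 + J(-384, -692))*(q + I) = (13871 + 502)*(5501870191/491736 + 33075/21787) = 14373*(119885510019517/10713452232) = 574371478503505947/3571150744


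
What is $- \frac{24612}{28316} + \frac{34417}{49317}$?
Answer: $- \frac{59809558}{349115043} \approx -0.17132$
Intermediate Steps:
$- \frac{24612}{28316} + \frac{34417}{49317} = \left(-24612\right) \frac{1}{28316} + 34417 \cdot \frac{1}{49317} = - \frac{6153}{7079} + \frac{34417}{49317} = - \frac{59809558}{349115043}$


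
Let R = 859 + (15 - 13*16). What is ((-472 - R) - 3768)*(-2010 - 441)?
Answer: 12024606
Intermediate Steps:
R = 666 (R = 859 + (15 - 208) = 859 - 193 = 666)
((-472 - R) - 3768)*(-2010 - 441) = ((-472 - 1*666) - 3768)*(-2010 - 441) = ((-472 - 666) - 3768)*(-2451) = (-1138 - 3768)*(-2451) = -4906*(-2451) = 12024606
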